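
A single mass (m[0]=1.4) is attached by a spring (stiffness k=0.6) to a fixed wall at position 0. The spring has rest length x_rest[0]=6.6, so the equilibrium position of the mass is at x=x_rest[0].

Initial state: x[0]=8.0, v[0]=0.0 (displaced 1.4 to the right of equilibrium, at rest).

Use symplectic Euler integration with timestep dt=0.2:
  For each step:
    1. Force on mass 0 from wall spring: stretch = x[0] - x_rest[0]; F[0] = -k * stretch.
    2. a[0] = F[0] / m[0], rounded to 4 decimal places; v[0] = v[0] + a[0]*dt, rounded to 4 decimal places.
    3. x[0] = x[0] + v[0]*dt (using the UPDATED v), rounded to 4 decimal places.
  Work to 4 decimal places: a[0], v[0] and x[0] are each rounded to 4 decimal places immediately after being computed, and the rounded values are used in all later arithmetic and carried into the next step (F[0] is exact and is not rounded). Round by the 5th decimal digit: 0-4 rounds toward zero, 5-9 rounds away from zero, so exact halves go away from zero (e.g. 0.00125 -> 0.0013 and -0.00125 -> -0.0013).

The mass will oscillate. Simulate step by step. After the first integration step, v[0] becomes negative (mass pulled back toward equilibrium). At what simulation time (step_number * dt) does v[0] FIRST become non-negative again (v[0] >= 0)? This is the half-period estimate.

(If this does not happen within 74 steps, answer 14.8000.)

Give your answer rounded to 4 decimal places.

Answer: 4.8000

Derivation:
Step 0: x=[8.0000] v=[0.0000]
Step 1: x=[7.9760] v=[-0.1200]
Step 2: x=[7.9284] v=[-0.2379]
Step 3: x=[7.8580] v=[-0.3518]
Step 4: x=[7.7661] v=[-0.4596]
Step 5: x=[7.6542] v=[-0.5596]
Step 6: x=[7.5242] v=[-0.6500]
Step 7: x=[7.3784] v=[-0.7292]
Step 8: x=[7.2192] v=[-0.7959]
Step 9: x=[7.0494] v=[-0.8490]
Step 10: x=[6.8719] v=[-0.8875]
Step 11: x=[6.6897] v=[-0.9108]
Step 12: x=[6.5060] v=[-0.9185]
Step 13: x=[6.3239] v=[-0.9104]
Step 14: x=[6.1466] v=[-0.8867]
Step 15: x=[5.9770] v=[-0.8478]
Step 16: x=[5.8181] v=[-0.7944]
Step 17: x=[5.6726] v=[-0.7274]
Step 18: x=[5.5430] v=[-0.6479]
Step 19: x=[5.4315] v=[-0.5573]
Step 20: x=[5.3401] v=[-0.4571]
Step 21: x=[5.2703] v=[-0.3491]
Step 22: x=[5.2233] v=[-0.2351]
Step 23: x=[5.1999] v=[-0.1171]
Step 24: x=[5.2005] v=[0.0029]
First v>=0 after going negative at step 24, time=4.8000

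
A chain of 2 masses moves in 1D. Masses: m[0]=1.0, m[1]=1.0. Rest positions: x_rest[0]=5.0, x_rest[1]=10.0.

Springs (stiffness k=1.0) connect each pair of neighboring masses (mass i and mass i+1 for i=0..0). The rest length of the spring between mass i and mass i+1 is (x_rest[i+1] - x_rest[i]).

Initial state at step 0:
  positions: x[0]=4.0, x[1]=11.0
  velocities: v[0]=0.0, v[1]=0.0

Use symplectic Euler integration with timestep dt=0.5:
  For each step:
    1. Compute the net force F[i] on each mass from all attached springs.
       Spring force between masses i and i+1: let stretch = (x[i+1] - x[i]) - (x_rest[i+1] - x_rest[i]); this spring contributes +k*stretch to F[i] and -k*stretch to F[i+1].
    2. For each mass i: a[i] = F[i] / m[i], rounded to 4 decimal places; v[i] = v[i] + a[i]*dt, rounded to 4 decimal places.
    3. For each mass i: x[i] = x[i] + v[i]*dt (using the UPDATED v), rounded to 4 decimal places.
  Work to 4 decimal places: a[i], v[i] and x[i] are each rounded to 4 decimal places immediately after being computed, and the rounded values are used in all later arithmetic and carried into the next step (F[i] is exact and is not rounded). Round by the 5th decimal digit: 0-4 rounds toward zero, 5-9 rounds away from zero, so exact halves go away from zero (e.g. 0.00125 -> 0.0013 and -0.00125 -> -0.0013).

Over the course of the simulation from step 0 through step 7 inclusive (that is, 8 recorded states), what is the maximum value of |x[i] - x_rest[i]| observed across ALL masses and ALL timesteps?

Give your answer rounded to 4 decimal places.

Step 0: x=[4.0000 11.0000] v=[0.0000 0.0000]
Step 1: x=[4.5000 10.5000] v=[1.0000 -1.0000]
Step 2: x=[5.2500 9.7500] v=[1.5000 -1.5000]
Step 3: x=[5.8750 9.1250] v=[1.2500 -1.2500]
Step 4: x=[6.0625 8.9375] v=[0.3750 -0.3750]
Step 5: x=[5.7188 9.2813] v=[-0.6875 0.6875]
Step 6: x=[5.0157 9.9845] v=[-1.4063 1.4063]
Step 7: x=[4.3048 10.6955] v=[-1.4219 1.4219]
Max displacement = 1.0625

Answer: 1.0625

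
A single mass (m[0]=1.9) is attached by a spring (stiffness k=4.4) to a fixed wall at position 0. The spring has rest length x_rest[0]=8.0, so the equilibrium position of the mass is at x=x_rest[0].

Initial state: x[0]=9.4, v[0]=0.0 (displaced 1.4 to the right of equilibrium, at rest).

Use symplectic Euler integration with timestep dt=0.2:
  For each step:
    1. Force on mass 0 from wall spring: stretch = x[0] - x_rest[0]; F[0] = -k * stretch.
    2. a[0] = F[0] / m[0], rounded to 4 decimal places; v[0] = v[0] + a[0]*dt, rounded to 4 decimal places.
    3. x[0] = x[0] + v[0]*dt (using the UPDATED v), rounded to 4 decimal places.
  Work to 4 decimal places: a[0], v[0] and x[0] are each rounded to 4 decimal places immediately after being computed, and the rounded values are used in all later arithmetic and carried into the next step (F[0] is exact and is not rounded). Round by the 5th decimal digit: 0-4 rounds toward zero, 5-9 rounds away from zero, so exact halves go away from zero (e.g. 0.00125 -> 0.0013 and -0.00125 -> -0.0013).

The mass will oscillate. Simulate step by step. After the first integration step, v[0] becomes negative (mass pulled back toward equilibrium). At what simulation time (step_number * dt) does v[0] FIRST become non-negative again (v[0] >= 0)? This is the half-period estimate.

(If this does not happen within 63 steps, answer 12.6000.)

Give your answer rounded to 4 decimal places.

Step 0: x=[9.4000] v=[0.0000]
Step 1: x=[9.2703] v=[-0.6484]
Step 2: x=[9.0230] v=[-1.2367]
Step 3: x=[8.6809] v=[-1.7105]
Step 4: x=[8.2757] v=[-2.0259]
Step 5: x=[7.8450] v=[-2.1536]
Step 6: x=[7.4286] v=[-2.0818]
Step 7: x=[7.0652] v=[-1.8172]
Step 8: x=[6.7884] v=[-1.3842]
Step 9: x=[6.6238] v=[-0.8230]
Step 10: x=[6.5867] v=[-0.1856]
Step 11: x=[6.6805] v=[0.4690]
First v>=0 after going negative at step 11, time=2.2000

Answer: 2.2000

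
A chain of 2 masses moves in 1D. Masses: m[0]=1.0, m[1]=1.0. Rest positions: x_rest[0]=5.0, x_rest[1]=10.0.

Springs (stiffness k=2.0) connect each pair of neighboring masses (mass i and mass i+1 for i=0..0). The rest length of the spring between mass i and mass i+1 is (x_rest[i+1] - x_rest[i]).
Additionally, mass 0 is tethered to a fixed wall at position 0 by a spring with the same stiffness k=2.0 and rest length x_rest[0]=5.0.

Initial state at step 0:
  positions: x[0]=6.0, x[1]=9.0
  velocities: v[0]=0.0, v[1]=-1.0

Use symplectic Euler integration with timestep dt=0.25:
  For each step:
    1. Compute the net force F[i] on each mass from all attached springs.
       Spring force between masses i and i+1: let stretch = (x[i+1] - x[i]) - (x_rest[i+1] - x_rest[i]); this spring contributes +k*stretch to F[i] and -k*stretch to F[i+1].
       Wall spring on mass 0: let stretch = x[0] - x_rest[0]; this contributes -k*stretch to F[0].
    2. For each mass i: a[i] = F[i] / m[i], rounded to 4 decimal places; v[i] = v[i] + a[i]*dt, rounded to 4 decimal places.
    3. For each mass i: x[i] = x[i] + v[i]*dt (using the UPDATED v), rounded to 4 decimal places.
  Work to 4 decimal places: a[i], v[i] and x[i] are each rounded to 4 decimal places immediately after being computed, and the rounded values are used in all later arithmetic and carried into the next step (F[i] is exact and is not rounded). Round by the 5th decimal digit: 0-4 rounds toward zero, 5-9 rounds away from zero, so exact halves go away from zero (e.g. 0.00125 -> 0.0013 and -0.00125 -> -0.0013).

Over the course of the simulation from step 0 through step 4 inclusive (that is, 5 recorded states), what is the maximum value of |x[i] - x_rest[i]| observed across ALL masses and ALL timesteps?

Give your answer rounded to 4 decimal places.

Answer: 1.3948

Derivation:
Step 0: x=[6.0000 9.0000] v=[0.0000 -1.0000]
Step 1: x=[5.6250 9.0000] v=[-1.5000 0.0000]
Step 2: x=[4.9688 9.2031] v=[-2.6250 0.8125]
Step 3: x=[4.2207 9.5020] v=[-2.9923 1.1954]
Step 4: x=[3.6052 9.7657] v=[-2.4620 1.0548]
Max displacement = 1.3948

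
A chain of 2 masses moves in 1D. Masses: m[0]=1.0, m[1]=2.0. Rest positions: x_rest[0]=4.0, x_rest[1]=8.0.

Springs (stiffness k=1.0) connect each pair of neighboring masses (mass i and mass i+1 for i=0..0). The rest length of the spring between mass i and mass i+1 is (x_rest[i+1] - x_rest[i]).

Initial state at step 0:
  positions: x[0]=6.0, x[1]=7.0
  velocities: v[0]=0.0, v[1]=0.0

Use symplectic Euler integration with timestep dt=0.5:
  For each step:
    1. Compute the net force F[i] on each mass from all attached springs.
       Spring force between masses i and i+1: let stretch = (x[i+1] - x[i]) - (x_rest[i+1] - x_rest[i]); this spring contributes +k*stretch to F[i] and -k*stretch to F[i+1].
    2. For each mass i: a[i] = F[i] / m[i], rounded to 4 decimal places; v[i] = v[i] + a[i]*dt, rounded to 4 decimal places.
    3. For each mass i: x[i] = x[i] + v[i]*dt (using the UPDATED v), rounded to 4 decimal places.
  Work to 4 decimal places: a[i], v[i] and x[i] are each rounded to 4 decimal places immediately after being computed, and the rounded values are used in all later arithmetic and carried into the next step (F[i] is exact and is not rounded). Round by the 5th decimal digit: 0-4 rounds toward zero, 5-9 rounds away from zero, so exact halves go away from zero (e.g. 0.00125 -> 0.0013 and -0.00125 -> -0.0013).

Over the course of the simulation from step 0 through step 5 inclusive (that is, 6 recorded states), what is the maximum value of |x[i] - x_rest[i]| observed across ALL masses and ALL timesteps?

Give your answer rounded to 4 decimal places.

Answer: 2.0182

Derivation:
Step 0: x=[6.0000 7.0000] v=[0.0000 0.0000]
Step 1: x=[5.2500 7.3750] v=[-1.5000 0.7500]
Step 2: x=[4.0313 7.9844] v=[-2.4375 1.2188]
Step 3: x=[2.8008 8.5997] v=[-2.4610 1.2306]
Step 4: x=[2.0200 8.9902] v=[-1.5616 0.7809]
Step 5: x=[1.9818 9.0094] v=[-0.0765 0.0384]
Max displacement = 2.0182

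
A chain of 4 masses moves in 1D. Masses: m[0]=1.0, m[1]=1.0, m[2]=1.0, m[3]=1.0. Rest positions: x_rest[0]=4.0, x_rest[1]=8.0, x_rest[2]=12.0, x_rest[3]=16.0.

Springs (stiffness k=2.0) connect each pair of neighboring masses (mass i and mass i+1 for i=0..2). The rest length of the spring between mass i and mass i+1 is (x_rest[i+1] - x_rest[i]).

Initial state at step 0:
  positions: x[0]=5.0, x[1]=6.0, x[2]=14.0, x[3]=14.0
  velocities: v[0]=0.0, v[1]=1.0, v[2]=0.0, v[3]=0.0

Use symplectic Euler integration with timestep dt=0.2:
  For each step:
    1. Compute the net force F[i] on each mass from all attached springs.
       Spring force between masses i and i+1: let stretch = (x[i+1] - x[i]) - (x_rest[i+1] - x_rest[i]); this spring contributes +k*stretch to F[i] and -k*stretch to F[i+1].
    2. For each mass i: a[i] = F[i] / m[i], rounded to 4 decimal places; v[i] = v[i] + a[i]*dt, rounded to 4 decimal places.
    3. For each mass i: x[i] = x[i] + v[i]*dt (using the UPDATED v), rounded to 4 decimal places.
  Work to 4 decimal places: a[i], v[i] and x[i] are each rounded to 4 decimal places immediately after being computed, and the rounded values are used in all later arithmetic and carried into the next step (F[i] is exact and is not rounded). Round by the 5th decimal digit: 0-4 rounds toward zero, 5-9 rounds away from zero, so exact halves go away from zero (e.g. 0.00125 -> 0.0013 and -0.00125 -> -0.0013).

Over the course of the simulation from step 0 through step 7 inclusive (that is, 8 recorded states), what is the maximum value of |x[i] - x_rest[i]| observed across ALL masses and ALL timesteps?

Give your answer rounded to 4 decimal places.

Answer: 2.5222

Derivation:
Step 0: x=[5.0000 6.0000 14.0000 14.0000] v=[0.0000 1.0000 0.0000 0.0000]
Step 1: x=[4.7600 6.7600 13.3600 14.3200] v=[-1.2000 3.8000 -3.2000 1.6000]
Step 2: x=[4.3600 7.8880 12.2688 14.8832] v=[-2.0000 5.6400 -5.4560 2.8160]
Step 3: x=[3.9222 9.0842 11.0363 15.5572] v=[-2.1888 5.9811 -6.1626 3.3702]
Step 4: x=[3.5774 10.0236 10.0093 16.1896] v=[-1.7240 4.6971 -5.1351 3.1618]
Step 5: x=[3.4283 10.4462 9.4778 16.6475] v=[-0.7455 2.1129 -2.6573 2.2897]
Step 6: x=[3.5206 10.2299 9.5974 16.8519] v=[0.4617 -1.0816 0.5979 1.0218]
Step 7: x=[3.8297 9.4262 10.3479 16.7959] v=[1.5454 -4.0183 3.7527 -0.2800]
Max displacement = 2.5222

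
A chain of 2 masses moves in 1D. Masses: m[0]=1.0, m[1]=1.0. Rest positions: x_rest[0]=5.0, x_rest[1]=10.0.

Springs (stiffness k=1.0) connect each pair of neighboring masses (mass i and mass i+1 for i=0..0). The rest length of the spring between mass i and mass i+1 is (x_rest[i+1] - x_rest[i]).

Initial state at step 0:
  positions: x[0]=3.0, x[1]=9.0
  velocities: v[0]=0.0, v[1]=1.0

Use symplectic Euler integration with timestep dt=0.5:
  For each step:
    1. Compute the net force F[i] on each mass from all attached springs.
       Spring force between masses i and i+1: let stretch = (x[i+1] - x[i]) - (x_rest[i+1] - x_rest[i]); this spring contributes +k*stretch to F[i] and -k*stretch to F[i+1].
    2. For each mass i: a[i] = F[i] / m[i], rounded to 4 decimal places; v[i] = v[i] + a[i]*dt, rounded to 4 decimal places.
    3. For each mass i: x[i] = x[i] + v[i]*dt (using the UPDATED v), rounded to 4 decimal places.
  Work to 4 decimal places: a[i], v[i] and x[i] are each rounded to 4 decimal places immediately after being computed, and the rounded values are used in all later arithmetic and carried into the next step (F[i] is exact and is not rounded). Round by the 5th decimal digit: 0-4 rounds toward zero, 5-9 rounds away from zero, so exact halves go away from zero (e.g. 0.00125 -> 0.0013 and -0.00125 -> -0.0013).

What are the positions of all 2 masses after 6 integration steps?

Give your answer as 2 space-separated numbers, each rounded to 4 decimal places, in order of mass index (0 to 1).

Answer: 5.3595 9.6407

Derivation:
Step 0: x=[3.0000 9.0000] v=[0.0000 1.0000]
Step 1: x=[3.2500 9.2500] v=[0.5000 0.5000]
Step 2: x=[3.7500 9.2500] v=[1.0000 0.0000]
Step 3: x=[4.3750 9.1250] v=[1.2500 -0.2500]
Step 4: x=[4.9375 9.0625] v=[1.1250 -0.1250]
Step 5: x=[5.2813 9.2188] v=[0.6875 0.3125]
Step 6: x=[5.3595 9.6407] v=[0.1563 0.8438]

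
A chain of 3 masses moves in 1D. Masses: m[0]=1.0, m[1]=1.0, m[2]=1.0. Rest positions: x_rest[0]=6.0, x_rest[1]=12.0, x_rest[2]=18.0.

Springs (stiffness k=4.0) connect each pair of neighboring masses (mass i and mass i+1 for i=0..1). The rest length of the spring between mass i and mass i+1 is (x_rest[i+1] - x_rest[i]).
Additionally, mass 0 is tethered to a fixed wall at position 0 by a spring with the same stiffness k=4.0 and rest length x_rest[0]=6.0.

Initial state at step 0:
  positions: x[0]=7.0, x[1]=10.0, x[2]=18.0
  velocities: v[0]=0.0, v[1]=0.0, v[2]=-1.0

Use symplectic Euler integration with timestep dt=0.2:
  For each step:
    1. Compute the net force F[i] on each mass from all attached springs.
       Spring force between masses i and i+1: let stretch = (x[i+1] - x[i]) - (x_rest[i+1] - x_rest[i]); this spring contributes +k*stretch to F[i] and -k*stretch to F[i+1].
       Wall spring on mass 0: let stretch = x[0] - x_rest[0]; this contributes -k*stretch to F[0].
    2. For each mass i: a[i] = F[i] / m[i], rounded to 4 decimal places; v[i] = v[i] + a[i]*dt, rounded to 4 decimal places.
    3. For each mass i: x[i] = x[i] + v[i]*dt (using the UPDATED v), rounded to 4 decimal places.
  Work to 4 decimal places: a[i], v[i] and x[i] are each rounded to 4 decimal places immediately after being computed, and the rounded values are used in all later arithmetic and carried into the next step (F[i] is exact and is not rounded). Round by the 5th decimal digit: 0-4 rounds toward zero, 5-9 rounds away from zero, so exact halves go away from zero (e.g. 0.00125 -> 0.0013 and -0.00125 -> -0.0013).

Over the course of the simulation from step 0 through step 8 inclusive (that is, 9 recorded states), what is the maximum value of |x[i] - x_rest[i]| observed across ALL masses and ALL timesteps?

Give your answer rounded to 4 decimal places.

Answer: 2.2464

Derivation:
Step 0: x=[7.0000 10.0000 18.0000] v=[0.0000 0.0000 -1.0000]
Step 1: x=[6.3600 10.8000 17.4800] v=[-3.2000 4.0000 -2.6000]
Step 2: x=[5.4128 11.9584 16.8512] v=[-4.7360 5.7920 -3.1440]
Step 3: x=[4.6468 12.8524 16.3996] v=[-3.8298 4.4698 -2.2582]
Step 4: x=[4.4502 13.0010 16.3404] v=[-0.9828 0.7431 -0.2960]
Step 5: x=[4.9097 12.3158 16.7069] v=[2.2977 -3.4260 1.8325]
Step 6: x=[5.7687 11.1482 17.3308] v=[4.2948 -5.8380 3.1196]
Step 7: x=[6.5654 10.1091 17.9255] v=[3.9834 -5.1955 2.9735]
Step 8: x=[6.8786 9.7536 18.2296] v=[1.5660 -1.7773 1.5204]
Max displacement = 2.2464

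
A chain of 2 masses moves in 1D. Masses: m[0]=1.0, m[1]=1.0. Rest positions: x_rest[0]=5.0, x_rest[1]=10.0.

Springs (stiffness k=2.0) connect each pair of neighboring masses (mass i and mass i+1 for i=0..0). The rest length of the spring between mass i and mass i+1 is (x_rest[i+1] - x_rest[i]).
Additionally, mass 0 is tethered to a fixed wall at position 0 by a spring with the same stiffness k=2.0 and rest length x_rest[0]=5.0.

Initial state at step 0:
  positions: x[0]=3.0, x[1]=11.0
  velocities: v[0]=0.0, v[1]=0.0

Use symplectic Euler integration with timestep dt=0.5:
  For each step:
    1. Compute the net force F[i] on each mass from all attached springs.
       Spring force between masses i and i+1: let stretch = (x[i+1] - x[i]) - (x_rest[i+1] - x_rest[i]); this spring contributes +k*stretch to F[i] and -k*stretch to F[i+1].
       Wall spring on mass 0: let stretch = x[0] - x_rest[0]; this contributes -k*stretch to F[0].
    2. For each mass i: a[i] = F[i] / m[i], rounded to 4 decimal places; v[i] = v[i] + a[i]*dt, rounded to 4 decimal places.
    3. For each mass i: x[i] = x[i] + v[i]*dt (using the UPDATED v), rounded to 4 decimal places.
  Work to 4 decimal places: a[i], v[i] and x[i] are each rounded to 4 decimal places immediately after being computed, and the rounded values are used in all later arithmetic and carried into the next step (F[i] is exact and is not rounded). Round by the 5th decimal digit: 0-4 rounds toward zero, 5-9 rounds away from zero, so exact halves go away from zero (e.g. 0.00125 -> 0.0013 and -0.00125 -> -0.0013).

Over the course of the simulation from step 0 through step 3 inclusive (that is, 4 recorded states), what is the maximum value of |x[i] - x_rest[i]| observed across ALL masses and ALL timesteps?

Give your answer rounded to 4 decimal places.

Answer: 2.2500

Derivation:
Step 0: x=[3.0000 11.0000] v=[0.0000 0.0000]
Step 1: x=[5.5000 9.5000] v=[5.0000 -3.0000]
Step 2: x=[7.2500 8.5000] v=[3.5000 -2.0000]
Step 3: x=[6.0000 9.3750] v=[-2.5000 1.7500]
Max displacement = 2.2500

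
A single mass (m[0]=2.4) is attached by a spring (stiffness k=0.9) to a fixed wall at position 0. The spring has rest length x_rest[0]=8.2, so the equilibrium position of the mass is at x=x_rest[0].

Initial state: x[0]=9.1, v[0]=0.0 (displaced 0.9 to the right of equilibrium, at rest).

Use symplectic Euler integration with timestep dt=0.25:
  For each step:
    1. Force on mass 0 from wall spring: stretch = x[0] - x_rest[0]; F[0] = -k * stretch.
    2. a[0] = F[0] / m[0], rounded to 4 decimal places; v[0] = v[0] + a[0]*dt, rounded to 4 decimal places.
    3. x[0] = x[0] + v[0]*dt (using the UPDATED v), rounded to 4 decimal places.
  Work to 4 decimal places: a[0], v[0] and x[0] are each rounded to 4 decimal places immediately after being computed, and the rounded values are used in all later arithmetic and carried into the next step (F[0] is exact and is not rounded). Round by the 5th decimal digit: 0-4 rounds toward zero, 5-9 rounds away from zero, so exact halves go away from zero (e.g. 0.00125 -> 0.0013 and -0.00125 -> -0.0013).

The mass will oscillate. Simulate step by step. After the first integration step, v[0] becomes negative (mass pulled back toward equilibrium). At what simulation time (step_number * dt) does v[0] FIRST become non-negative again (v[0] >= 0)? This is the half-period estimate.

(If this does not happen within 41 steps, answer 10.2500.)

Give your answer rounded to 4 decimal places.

Answer: 5.2500

Derivation:
Step 0: x=[9.1000] v=[0.0000]
Step 1: x=[9.0789] v=[-0.0844]
Step 2: x=[9.0372] v=[-0.1668]
Step 3: x=[8.9759] v=[-0.2453]
Step 4: x=[8.8964] v=[-0.3181]
Step 5: x=[8.8006] v=[-0.3834]
Step 6: x=[8.6907] v=[-0.4397]
Step 7: x=[8.5693] v=[-0.4857]
Step 8: x=[8.4392] v=[-0.5203]
Step 9: x=[8.3035] v=[-0.5427]
Step 10: x=[8.1654] v=[-0.5524]
Step 11: x=[8.0281] v=[-0.5492]
Step 12: x=[7.8948] v=[-0.5331]
Step 13: x=[7.7687] v=[-0.5045]
Step 14: x=[7.6527] v=[-0.4641]
Step 15: x=[7.5495] v=[-0.4128]
Step 16: x=[7.4616] v=[-0.3518]
Step 17: x=[7.3910] v=[-0.2826]
Step 18: x=[7.3393] v=[-0.2068]
Step 19: x=[7.3078] v=[-0.1261]
Step 20: x=[7.2972] v=[-0.0425]
Step 21: x=[7.3078] v=[0.0422]
First v>=0 after going negative at step 21, time=5.2500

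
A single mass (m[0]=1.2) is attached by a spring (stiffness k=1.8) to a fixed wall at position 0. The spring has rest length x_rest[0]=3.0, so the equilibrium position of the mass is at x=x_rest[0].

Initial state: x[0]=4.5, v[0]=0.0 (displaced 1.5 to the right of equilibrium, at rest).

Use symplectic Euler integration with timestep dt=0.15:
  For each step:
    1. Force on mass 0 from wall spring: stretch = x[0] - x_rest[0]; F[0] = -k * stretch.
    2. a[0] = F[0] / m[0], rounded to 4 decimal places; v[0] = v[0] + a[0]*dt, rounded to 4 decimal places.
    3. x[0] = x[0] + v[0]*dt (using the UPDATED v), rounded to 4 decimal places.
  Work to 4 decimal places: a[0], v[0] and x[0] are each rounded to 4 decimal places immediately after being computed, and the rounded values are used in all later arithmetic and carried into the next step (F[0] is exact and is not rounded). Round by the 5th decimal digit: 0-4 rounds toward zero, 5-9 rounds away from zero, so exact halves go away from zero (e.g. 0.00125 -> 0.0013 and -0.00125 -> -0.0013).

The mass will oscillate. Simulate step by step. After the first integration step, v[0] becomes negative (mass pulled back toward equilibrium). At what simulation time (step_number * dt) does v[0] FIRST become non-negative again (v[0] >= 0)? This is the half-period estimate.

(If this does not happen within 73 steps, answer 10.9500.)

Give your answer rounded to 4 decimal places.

Step 0: x=[4.5000] v=[0.0000]
Step 1: x=[4.4494] v=[-0.3375]
Step 2: x=[4.3499] v=[-0.6636]
Step 3: x=[4.2048] v=[-0.9673]
Step 4: x=[4.0190] v=[-1.2384]
Step 5: x=[3.7988] v=[-1.4677]
Step 6: x=[3.5517] v=[-1.6474]
Step 7: x=[3.2860] v=[-1.7715]
Step 8: x=[3.0106] v=[-1.8359]
Step 9: x=[2.7349] v=[-1.8383]
Step 10: x=[2.4681] v=[-1.7786]
Step 11: x=[2.2193] v=[-1.6589]
Step 12: x=[1.9968] v=[-1.4832]
Step 13: x=[1.8082] v=[-1.2575]
Step 14: x=[1.6598] v=[-0.9893]
Step 15: x=[1.5566] v=[-0.6878]
Step 16: x=[1.5022] v=[-0.3630]
Step 17: x=[1.4983] v=[-0.0260]
Step 18: x=[1.5451] v=[0.3119]
First v>=0 after going negative at step 18, time=2.7000

Answer: 2.7000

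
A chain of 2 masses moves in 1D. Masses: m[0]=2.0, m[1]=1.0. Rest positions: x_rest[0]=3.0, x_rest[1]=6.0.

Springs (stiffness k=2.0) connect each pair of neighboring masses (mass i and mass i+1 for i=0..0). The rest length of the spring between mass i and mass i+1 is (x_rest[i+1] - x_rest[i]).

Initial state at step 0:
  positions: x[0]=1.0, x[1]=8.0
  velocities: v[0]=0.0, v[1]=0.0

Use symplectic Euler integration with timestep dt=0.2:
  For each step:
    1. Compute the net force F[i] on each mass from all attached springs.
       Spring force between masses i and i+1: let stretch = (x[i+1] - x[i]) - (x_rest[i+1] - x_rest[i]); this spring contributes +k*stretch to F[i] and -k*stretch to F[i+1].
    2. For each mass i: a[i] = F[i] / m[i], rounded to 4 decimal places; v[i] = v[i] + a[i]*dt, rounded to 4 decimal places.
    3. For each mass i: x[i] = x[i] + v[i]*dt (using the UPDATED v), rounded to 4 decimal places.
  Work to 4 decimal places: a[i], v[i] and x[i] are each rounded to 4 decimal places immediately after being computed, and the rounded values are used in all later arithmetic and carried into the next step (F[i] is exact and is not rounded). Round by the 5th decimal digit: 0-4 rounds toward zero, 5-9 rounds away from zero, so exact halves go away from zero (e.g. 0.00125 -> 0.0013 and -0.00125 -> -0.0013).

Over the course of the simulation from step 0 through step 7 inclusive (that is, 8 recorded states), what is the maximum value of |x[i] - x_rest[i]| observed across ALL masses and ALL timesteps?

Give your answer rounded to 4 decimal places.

Answer: 3.0023

Derivation:
Step 0: x=[1.0000 8.0000] v=[0.0000 0.0000]
Step 1: x=[1.1600 7.6800] v=[0.8000 -1.6000]
Step 2: x=[1.4608 7.0784] v=[1.5040 -3.0080]
Step 3: x=[1.8663 6.2674] v=[2.0275 -4.0550]
Step 4: x=[2.3278 5.3443] v=[2.3077 -4.6154]
Step 5: x=[2.7900 4.4199] v=[2.3110 -4.6220]
Step 6: x=[3.1974 3.6051] v=[2.0370 -4.0740]
Step 7: x=[3.5011 2.9977] v=[1.5185 -3.0371]
Max displacement = 3.0023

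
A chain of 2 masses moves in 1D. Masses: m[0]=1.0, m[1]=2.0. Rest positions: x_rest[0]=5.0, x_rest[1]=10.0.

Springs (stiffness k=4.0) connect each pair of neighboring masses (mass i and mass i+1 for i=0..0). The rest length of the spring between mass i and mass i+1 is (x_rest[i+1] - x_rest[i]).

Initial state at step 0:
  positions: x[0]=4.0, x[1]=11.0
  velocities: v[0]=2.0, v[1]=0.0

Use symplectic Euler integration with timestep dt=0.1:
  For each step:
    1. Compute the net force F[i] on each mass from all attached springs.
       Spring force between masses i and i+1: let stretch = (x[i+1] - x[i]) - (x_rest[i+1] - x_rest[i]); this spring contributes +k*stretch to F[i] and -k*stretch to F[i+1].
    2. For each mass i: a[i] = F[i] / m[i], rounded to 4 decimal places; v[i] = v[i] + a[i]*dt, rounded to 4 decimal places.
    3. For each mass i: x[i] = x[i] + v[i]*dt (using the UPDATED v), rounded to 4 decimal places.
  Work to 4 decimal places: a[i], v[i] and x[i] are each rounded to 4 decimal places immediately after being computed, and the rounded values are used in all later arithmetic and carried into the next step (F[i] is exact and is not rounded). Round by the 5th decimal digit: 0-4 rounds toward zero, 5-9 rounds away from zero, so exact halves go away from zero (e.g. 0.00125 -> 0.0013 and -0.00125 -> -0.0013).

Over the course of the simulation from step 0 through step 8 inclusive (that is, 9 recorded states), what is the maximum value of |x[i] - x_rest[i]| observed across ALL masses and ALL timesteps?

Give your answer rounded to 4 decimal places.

Answer: 2.0366

Derivation:
Step 0: x=[4.0000 11.0000] v=[2.0000 0.0000]
Step 1: x=[4.2800 10.9600] v=[2.8000 -0.4000]
Step 2: x=[4.6272 10.8864] v=[3.4720 -0.7360]
Step 3: x=[5.0248 10.7876] v=[3.9757 -0.9878]
Step 4: x=[5.4529 10.6736] v=[4.2808 -1.1404]
Step 5: x=[5.8898 10.5552] v=[4.3691 -1.1845]
Step 6: x=[6.3133 10.4434] v=[4.2353 -1.1176]
Step 7: x=[6.7020 10.3490] v=[3.8873 -0.9436]
Step 8: x=[7.0366 10.2817] v=[3.3461 -0.6730]
Max displacement = 2.0366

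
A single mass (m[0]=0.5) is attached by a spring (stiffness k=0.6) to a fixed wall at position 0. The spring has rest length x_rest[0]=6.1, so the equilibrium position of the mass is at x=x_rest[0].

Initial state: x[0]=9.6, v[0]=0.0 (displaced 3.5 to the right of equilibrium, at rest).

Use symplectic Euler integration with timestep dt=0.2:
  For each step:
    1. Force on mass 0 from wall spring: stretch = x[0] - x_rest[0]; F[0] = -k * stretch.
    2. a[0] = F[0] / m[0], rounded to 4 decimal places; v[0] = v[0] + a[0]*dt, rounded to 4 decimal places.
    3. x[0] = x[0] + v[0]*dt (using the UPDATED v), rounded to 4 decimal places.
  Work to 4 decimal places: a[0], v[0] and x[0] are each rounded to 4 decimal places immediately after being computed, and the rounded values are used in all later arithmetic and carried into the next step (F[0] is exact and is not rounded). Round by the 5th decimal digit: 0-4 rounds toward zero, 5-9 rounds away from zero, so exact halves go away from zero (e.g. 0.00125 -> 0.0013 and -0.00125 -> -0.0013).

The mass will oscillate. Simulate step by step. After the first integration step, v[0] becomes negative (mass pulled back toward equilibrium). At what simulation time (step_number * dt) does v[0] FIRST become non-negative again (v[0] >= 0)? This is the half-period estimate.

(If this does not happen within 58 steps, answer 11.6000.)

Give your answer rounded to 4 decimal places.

Answer: 3.0000

Derivation:
Step 0: x=[9.6000] v=[0.0000]
Step 1: x=[9.4320] v=[-0.8400]
Step 2: x=[9.1041] v=[-1.6397]
Step 3: x=[8.6320] v=[-2.3607]
Step 4: x=[8.0383] v=[-2.9684]
Step 5: x=[7.3516] v=[-3.4336]
Step 6: x=[6.6048] v=[-3.7340]
Step 7: x=[5.8338] v=[-3.8552]
Step 8: x=[5.0755] v=[-3.7913]
Step 9: x=[4.3664] v=[-3.5454]
Step 10: x=[3.7405] v=[-3.1293]
Step 11: x=[3.2279] v=[-2.5630]
Step 12: x=[2.8532] v=[-1.8737]
Step 13: x=[2.6343] v=[-1.0945]
Step 14: x=[2.5818] v=[-0.2627]
Step 15: x=[2.6981] v=[0.5817]
First v>=0 after going negative at step 15, time=3.0000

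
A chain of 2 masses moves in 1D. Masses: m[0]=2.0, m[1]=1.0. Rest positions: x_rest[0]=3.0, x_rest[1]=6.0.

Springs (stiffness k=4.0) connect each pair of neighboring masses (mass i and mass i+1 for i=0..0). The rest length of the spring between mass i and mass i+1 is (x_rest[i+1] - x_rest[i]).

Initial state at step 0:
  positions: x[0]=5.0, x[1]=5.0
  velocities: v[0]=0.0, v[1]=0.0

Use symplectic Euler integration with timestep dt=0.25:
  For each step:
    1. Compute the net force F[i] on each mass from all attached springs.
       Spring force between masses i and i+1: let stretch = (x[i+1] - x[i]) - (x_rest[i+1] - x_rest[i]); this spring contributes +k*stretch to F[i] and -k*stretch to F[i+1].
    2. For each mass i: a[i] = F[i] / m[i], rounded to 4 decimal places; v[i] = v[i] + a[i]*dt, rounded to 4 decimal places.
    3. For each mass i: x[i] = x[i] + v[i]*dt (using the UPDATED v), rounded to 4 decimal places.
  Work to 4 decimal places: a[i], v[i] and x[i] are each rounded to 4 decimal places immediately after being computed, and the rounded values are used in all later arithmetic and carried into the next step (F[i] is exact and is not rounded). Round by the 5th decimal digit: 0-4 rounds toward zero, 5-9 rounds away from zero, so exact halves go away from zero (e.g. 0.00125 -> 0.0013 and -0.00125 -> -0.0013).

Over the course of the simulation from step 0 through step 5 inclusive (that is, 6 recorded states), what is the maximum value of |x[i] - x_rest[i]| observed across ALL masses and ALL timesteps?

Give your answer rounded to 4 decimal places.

Step 0: x=[5.0000 5.0000] v=[0.0000 0.0000]
Step 1: x=[4.6250 5.7500] v=[-1.5000 3.0000]
Step 2: x=[4.0156 6.9688] v=[-2.4375 4.8750]
Step 3: x=[3.4004 8.1993] v=[-2.4609 4.9218]
Step 4: x=[3.0100 8.9800] v=[-1.5615 3.1229]
Step 5: x=[2.9909 9.0182] v=[-0.0765 0.1529]
Max displacement = 3.0182

Answer: 3.0182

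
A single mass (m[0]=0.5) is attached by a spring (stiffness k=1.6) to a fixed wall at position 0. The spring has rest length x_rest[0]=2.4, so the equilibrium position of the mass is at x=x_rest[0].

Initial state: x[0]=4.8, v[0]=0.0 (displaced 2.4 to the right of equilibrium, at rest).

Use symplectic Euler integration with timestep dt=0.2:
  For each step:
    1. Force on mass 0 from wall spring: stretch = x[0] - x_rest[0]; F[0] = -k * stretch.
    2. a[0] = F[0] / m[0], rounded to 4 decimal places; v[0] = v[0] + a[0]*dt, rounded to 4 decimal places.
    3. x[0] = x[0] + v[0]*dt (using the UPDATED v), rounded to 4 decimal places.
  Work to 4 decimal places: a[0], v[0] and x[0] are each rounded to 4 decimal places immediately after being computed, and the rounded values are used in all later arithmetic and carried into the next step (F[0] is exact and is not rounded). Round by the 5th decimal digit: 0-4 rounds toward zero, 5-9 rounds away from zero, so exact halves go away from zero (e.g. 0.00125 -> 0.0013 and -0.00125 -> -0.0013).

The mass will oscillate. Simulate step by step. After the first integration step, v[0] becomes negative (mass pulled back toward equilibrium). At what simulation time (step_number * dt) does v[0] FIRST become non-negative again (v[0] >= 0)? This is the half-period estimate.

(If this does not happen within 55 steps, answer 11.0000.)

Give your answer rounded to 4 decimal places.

Step 0: x=[4.8000] v=[0.0000]
Step 1: x=[4.4928] v=[-1.5360]
Step 2: x=[3.9177] v=[-2.8754]
Step 3: x=[3.1484] v=[-3.8467]
Step 4: x=[2.2833] v=[-4.3257]
Step 5: x=[1.4331] v=[-4.2510]
Step 6: x=[0.7067] v=[-3.6322]
Step 7: x=[0.1970] v=[-2.5485]
Step 8: x=[-0.0307] v=[-1.1386]
Step 9: x=[0.0527] v=[0.4170]
First v>=0 after going negative at step 9, time=1.8000

Answer: 1.8000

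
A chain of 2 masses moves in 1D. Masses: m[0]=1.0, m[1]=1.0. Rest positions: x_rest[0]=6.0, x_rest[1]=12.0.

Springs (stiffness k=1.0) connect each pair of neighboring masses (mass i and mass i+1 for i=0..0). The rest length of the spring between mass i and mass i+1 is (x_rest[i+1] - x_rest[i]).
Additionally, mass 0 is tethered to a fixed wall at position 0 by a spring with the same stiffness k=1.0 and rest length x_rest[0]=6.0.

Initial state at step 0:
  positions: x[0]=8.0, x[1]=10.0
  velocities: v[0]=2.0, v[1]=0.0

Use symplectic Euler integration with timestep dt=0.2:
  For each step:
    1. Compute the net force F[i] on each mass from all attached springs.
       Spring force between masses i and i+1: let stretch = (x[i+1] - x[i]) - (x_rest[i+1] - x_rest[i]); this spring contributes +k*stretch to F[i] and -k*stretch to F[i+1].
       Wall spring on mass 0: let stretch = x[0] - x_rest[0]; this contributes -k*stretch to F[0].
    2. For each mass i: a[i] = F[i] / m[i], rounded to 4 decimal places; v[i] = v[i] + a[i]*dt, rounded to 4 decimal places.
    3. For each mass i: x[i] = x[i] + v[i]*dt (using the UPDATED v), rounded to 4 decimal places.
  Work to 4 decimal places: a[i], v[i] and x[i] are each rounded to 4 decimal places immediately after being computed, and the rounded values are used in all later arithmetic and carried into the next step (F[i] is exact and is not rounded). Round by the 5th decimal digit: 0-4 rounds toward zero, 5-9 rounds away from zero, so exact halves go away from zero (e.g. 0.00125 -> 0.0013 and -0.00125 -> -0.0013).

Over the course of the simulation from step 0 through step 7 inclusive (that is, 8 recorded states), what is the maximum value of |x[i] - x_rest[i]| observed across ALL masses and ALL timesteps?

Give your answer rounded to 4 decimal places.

Step 0: x=[8.0000 10.0000] v=[2.0000 0.0000]
Step 1: x=[8.1600 10.1600] v=[0.8000 0.8000]
Step 2: x=[8.0736 10.4800] v=[-0.4320 1.6000]
Step 3: x=[7.7605 10.9437] v=[-1.5654 2.3187]
Step 4: x=[7.2643 11.5201] v=[-2.4809 2.8821]
Step 5: x=[6.6478 12.1663] v=[-3.0826 3.2309]
Step 6: x=[5.9861 12.8317] v=[-3.3085 3.3272]
Step 7: x=[5.3588 13.4633] v=[-3.1366 3.1581]
Max displacement = 2.1600

Answer: 2.1600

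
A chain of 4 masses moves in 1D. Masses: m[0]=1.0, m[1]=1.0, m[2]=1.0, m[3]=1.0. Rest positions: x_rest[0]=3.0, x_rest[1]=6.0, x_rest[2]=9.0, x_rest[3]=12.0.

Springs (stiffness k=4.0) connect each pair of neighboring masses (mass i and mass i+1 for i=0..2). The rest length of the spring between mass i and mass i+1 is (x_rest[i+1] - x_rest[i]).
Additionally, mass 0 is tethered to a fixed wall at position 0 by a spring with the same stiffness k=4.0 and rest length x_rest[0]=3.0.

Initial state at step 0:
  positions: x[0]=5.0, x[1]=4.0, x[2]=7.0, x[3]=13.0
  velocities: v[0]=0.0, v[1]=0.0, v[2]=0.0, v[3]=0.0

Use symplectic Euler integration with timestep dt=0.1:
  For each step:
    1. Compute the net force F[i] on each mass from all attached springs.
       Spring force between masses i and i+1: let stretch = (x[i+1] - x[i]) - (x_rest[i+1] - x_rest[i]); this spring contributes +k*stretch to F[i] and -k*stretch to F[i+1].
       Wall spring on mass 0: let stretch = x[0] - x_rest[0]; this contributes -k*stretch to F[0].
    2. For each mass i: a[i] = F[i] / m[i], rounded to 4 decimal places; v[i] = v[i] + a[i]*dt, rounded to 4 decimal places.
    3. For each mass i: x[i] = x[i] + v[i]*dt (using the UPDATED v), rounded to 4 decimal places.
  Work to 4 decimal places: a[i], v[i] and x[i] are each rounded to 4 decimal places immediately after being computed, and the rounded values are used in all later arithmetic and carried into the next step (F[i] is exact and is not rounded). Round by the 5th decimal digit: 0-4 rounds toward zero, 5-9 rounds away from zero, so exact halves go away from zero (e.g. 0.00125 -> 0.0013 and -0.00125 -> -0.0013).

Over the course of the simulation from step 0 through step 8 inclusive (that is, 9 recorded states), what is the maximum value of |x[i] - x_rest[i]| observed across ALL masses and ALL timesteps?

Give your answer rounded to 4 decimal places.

Answer: 2.3943

Derivation:
Step 0: x=[5.0000 4.0000 7.0000 13.0000] v=[0.0000 0.0000 0.0000 0.0000]
Step 1: x=[4.7600 4.1600 7.1200 12.8800] v=[-2.4000 1.6000 1.2000 -1.2000]
Step 2: x=[4.3056 4.4624 7.3520 12.6496] v=[-4.5440 3.0240 2.3200 -2.3040]
Step 3: x=[3.6853 4.8741 7.6803 12.3273] v=[-6.2035 4.1171 3.2832 -3.2230]
Step 4: x=[2.9651 5.3505 8.0823 11.9391] v=[-7.2021 4.7641 4.0195 -3.8818]
Step 5: x=[2.2217 5.8408 8.5293 11.5167] v=[-7.4340 4.9027 4.4695 -4.2245]
Step 6: x=[1.5342 6.2939 8.9882 11.0948] v=[-6.8750 4.5305 4.5891 -4.2195]
Step 7: x=[0.9757 6.6643 9.4236 10.7086] v=[-5.5848 3.7043 4.3540 -3.8621]
Step 8: x=[0.6057 6.9176 9.8000 10.3910] v=[-3.6996 2.5326 3.7643 -3.1761]
Max displacement = 2.3943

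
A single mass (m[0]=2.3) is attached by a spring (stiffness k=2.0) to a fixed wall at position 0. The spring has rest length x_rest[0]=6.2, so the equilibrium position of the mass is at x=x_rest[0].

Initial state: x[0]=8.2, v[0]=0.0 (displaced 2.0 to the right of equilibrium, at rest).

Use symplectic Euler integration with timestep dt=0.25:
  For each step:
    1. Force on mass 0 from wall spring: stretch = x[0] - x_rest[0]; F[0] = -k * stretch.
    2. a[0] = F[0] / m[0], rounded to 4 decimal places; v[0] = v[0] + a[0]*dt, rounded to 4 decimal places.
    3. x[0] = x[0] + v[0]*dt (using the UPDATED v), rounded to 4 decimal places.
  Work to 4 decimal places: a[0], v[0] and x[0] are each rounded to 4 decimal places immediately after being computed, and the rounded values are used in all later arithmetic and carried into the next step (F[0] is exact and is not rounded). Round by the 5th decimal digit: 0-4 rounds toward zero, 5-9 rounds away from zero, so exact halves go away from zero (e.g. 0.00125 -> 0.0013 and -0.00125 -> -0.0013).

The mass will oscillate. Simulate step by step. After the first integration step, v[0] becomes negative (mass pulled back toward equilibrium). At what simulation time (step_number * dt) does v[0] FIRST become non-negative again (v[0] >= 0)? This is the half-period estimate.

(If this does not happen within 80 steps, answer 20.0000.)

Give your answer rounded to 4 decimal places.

Step 0: x=[8.2000] v=[0.0000]
Step 1: x=[8.0913] v=[-0.4348]
Step 2: x=[7.8798] v=[-0.8460]
Step 3: x=[7.5770] v=[-1.2112]
Step 4: x=[7.1994] v=[-1.5106]
Step 5: x=[6.7674] v=[-1.7279]
Step 6: x=[6.3046] v=[-1.8513]
Step 7: x=[5.8361] v=[-1.8741]
Step 8: x=[5.3874] v=[-1.7950]
Step 9: x=[4.9828] v=[-1.6184]
Step 10: x=[4.6444] v=[-1.3538]
Step 11: x=[4.3905] v=[-1.0156]
Step 12: x=[4.2350] v=[-0.6222]
Step 13: x=[4.1863] v=[-0.1950]
Step 14: x=[4.2470] v=[0.2428]
First v>=0 after going negative at step 14, time=3.5000

Answer: 3.5000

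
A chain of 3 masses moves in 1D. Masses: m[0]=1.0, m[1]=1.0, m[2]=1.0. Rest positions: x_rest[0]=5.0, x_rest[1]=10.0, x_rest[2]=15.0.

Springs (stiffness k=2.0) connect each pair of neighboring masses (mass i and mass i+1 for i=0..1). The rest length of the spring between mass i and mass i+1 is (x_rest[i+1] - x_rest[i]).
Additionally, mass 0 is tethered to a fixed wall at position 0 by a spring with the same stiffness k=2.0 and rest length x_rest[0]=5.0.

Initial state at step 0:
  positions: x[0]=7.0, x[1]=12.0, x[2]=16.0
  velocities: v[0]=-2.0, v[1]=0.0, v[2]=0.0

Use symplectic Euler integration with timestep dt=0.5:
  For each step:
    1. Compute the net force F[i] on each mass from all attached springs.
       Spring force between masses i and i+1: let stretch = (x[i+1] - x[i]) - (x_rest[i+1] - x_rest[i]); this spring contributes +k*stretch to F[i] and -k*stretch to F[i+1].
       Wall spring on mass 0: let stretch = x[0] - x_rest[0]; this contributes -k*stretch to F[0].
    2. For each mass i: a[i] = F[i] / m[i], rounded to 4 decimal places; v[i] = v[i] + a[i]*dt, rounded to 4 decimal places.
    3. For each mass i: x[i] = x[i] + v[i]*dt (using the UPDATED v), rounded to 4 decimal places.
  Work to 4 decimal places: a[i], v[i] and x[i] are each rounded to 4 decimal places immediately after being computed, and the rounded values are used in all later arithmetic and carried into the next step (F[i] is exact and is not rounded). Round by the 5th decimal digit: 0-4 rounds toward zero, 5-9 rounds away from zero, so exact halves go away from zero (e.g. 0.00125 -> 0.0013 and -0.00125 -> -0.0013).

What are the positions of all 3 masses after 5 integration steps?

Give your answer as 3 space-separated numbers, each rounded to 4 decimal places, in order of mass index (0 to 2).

Answer: 5.3750 9.8438 12.9375

Derivation:
Step 0: x=[7.0000 12.0000 16.0000] v=[-2.0000 0.0000 0.0000]
Step 1: x=[5.0000 11.5000 16.5000] v=[-4.0000 -1.0000 1.0000]
Step 2: x=[3.7500 10.2500 17.0000] v=[-2.5000 -2.5000 1.0000]
Step 3: x=[3.8750 9.1250 16.6250] v=[0.2500 -2.2500 -0.7500]
Step 4: x=[4.6875 9.1250 15.0000] v=[1.6250 0.0000 -3.2500]
Step 5: x=[5.3750 9.8438 12.9375] v=[1.3750 1.4375 -4.1250]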